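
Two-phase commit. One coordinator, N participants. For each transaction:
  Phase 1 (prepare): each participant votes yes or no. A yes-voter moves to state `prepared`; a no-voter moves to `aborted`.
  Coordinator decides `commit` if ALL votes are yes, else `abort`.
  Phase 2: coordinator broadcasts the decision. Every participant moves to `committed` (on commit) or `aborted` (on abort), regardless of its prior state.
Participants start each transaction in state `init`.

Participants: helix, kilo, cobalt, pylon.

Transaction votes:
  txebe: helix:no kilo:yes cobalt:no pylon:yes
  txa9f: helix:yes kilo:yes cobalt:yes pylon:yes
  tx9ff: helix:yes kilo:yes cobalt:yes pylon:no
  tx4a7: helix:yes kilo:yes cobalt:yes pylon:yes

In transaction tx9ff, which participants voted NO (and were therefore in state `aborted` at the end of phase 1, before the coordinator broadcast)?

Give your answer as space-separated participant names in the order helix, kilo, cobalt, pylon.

Txn tx9ff phase 1: helix yes -> prepared; kilo yes -> prepared; cobalt yes -> prepared; pylon no -> aborted

Answer: pylon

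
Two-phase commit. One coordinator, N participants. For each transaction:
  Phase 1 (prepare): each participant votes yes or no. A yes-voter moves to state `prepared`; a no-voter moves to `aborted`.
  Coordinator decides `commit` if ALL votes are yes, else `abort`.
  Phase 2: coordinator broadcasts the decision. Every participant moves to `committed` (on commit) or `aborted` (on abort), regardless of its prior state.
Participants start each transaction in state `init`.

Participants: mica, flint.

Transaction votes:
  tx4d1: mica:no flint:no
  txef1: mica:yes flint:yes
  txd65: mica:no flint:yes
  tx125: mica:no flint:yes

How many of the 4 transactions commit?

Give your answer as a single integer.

tx4d1: no from mica, flint -> abort (commits=0)
txef1: all yes -> commit (commits=1)
txd65: no from mica -> abort (commits=1)
tx125: no from mica -> abort (commits=1)

Answer: 1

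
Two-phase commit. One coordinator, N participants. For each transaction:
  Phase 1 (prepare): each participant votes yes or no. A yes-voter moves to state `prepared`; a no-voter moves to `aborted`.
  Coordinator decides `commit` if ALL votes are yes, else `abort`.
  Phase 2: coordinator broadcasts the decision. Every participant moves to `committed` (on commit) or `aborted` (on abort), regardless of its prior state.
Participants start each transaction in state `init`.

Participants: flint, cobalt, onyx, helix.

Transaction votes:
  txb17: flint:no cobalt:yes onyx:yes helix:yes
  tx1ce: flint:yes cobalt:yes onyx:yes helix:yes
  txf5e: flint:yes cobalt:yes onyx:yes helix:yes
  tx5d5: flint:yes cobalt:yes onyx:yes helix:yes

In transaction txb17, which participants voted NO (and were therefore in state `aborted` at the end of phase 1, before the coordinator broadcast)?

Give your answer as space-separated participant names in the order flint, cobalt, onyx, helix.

Answer: flint

Derivation:
Txn txb17 phase 1: flint no -> aborted; cobalt yes -> prepared; onyx yes -> prepared; helix yes -> prepared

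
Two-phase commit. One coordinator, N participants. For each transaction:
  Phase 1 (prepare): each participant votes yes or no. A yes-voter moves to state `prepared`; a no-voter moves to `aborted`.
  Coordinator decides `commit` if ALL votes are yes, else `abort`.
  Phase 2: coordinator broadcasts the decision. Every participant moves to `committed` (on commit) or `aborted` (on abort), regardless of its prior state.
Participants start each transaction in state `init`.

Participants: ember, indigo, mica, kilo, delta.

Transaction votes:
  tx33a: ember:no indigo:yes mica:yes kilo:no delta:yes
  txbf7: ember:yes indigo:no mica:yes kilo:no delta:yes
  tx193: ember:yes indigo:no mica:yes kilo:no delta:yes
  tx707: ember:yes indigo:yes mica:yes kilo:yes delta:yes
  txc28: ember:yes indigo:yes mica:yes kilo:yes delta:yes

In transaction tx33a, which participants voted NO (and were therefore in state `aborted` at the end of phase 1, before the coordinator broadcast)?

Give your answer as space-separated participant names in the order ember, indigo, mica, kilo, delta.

Txn tx33a phase 1: ember no -> aborted; indigo yes -> prepared; mica yes -> prepared; kilo no -> aborted; delta yes -> prepared

Answer: ember kilo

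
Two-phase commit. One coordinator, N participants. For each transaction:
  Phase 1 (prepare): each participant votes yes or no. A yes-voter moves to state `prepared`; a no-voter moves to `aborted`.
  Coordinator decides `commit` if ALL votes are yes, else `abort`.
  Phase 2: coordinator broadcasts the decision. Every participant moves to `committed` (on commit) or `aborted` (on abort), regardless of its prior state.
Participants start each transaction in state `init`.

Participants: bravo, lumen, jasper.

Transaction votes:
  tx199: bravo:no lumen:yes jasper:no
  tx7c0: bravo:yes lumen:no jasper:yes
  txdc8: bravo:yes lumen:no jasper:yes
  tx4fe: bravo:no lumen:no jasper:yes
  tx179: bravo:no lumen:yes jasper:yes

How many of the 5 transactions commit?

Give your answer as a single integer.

Answer: 0

Derivation:
tx199: no from bravo, jasper -> abort (commits=0)
tx7c0: no from lumen -> abort (commits=0)
txdc8: no from lumen -> abort (commits=0)
tx4fe: no from bravo, lumen -> abort (commits=0)
tx179: no from bravo -> abort (commits=0)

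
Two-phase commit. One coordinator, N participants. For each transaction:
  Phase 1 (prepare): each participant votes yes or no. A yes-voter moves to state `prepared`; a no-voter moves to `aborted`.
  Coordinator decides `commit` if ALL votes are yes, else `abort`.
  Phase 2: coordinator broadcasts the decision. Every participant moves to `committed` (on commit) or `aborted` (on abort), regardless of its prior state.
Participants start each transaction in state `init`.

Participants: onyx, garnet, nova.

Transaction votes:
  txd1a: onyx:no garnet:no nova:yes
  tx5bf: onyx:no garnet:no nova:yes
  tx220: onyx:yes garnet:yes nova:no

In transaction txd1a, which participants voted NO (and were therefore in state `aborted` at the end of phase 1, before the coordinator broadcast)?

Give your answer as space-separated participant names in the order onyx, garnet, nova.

Txn txd1a phase 1: onyx no -> aborted; garnet no -> aborted; nova yes -> prepared

Answer: onyx garnet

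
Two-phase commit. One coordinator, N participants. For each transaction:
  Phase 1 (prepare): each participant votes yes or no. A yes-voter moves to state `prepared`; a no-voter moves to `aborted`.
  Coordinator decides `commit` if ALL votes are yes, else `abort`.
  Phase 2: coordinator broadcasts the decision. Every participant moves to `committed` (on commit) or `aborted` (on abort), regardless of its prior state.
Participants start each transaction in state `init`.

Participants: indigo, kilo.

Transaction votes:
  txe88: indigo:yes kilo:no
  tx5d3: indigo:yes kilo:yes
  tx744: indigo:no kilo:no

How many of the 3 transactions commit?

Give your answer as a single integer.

txe88: no from kilo -> abort (commits=0)
tx5d3: all yes -> commit (commits=1)
tx744: no from indigo, kilo -> abort (commits=1)

Answer: 1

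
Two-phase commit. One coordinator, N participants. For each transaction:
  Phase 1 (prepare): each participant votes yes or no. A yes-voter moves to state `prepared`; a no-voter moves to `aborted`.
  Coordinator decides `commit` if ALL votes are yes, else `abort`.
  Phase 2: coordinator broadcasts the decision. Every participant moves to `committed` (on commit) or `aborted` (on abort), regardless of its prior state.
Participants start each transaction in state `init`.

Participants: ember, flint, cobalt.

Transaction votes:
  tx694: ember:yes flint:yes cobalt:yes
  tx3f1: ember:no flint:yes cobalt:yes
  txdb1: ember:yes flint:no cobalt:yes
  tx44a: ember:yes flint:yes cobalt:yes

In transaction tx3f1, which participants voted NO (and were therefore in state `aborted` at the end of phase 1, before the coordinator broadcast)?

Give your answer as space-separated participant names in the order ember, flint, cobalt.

Txn tx3f1 phase 1: ember no -> aborted; flint yes -> prepared; cobalt yes -> prepared

Answer: ember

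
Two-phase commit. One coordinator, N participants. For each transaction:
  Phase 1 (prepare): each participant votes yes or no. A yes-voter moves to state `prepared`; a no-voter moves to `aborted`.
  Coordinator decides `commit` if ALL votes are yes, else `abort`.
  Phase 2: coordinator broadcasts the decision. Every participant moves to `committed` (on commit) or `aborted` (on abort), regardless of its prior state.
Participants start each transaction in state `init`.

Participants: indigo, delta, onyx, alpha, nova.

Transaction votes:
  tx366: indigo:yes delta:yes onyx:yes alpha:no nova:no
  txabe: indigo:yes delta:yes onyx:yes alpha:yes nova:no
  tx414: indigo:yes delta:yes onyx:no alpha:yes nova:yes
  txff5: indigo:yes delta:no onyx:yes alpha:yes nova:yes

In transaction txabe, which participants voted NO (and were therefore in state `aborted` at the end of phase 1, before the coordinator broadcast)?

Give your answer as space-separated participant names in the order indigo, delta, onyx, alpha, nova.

Answer: nova

Derivation:
Txn txabe phase 1: indigo yes -> prepared; delta yes -> prepared; onyx yes -> prepared; alpha yes -> prepared; nova no -> aborted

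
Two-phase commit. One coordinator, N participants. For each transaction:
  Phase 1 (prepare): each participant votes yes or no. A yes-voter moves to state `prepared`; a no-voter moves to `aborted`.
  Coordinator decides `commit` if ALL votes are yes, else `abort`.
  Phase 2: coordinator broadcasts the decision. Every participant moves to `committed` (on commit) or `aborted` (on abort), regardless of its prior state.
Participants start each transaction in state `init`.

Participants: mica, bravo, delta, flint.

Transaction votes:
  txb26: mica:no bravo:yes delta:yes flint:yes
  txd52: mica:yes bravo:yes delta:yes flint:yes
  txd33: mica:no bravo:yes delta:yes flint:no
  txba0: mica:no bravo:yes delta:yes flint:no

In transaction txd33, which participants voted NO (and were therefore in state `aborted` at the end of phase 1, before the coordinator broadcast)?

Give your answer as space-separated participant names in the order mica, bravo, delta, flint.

Answer: mica flint

Derivation:
Txn txd33 phase 1: mica no -> aborted; bravo yes -> prepared; delta yes -> prepared; flint no -> aborted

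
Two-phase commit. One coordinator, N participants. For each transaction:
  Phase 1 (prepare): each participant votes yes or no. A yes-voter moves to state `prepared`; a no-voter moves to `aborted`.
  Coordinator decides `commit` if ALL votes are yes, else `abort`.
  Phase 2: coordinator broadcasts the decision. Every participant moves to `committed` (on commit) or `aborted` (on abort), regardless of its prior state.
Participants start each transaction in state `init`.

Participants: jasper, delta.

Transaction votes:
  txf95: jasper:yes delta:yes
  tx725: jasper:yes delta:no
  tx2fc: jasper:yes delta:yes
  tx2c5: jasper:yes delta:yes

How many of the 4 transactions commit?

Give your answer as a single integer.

txf95: all yes -> commit (commits=1)
tx725: no from delta -> abort (commits=1)
tx2fc: all yes -> commit (commits=2)
tx2c5: all yes -> commit (commits=3)

Answer: 3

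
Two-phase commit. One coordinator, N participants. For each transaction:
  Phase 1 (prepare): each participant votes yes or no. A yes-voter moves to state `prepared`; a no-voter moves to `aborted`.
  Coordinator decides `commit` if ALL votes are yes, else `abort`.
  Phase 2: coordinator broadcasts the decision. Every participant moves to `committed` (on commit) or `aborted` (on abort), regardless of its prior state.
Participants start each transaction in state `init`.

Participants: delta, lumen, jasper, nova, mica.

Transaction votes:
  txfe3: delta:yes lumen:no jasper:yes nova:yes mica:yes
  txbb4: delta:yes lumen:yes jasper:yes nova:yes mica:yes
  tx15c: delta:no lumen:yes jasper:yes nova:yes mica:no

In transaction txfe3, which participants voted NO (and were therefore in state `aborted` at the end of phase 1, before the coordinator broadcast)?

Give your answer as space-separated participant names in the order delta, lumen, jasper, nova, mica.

Answer: lumen

Derivation:
Txn txfe3 phase 1: delta yes -> prepared; lumen no -> aborted; jasper yes -> prepared; nova yes -> prepared; mica yes -> prepared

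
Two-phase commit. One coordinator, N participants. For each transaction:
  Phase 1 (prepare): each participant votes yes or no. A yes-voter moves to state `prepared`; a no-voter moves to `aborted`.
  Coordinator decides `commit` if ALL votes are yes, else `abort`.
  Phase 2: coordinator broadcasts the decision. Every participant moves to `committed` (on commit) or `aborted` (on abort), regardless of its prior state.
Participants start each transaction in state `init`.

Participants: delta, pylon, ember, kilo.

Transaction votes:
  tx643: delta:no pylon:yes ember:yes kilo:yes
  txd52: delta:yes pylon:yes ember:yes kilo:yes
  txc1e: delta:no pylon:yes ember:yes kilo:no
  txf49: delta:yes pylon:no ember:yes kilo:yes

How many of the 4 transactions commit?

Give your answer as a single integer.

Answer: 1

Derivation:
tx643: no from delta -> abort (commits=0)
txd52: all yes -> commit (commits=1)
txc1e: no from delta, kilo -> abort (commits=1)
txf49: no from pylon -> abort (commits=1)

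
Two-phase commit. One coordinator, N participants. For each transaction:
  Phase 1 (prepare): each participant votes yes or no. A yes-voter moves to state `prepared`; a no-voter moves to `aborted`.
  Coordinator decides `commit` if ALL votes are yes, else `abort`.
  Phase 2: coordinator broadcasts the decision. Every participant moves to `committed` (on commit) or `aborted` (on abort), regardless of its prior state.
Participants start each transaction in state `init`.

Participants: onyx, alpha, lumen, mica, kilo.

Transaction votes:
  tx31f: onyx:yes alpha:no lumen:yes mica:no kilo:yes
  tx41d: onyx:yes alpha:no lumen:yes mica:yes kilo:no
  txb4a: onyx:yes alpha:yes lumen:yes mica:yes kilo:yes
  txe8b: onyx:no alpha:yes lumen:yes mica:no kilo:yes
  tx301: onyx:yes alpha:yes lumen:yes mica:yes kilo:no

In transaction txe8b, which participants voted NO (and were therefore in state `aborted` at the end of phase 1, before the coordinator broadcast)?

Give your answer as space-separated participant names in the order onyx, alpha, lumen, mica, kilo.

Txn txe8b phase 1: onyx no -> aborted; alpha yes -> prepared; lumen yes -> prepared; mica no -> aborted; kilo yes -> prepared

Answer: onyx mica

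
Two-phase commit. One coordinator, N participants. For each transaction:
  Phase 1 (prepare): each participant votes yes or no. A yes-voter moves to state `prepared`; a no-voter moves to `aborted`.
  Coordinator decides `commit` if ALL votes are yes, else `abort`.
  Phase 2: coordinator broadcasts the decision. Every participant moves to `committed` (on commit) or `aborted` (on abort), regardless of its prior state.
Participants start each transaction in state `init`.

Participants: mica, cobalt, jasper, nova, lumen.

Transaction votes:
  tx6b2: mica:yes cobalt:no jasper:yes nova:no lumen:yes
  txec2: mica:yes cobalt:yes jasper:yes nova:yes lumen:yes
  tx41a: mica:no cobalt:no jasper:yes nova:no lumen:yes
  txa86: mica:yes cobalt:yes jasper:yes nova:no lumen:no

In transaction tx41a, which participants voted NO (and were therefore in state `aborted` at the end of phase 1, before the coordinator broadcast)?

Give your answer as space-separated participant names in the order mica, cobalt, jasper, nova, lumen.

Txn tx41a phase 1: mica no -> aborted; cobalt no -> aborted; jasper yes -> prepared; nova no -> aborted; lumen yes -> prepared

Answer: mica cobalt nova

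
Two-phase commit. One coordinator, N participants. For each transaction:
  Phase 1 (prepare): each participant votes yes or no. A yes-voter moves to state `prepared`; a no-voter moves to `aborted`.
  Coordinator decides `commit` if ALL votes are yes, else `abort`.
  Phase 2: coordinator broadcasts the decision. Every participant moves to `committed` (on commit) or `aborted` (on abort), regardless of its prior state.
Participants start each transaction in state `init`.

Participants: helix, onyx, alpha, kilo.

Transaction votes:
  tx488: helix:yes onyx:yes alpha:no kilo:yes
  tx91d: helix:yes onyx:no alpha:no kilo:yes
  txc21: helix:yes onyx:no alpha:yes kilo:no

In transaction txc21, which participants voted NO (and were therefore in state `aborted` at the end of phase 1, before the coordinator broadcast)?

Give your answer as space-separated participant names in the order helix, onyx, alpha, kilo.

Txn txc21 phase 1: helix yes -> prepared; onyx no -> aborted; alpha yes -> prepared; kilo no -> aborted

Answer: onyx kilo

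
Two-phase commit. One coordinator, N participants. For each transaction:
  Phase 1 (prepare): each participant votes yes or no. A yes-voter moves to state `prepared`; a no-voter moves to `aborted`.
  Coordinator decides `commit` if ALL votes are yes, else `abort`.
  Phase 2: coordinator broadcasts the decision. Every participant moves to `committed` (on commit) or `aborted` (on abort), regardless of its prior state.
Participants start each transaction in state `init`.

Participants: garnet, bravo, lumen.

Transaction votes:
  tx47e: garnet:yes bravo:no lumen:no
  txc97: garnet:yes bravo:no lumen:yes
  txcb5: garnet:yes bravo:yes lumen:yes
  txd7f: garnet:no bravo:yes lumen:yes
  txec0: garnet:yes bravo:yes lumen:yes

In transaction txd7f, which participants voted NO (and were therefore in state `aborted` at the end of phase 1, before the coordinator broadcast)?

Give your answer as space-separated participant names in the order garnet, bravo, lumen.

Txn txd7f phase 1: garnet no -> aborted; bravo yes -> prepared; lumen yes -> prepared

Answer: garnet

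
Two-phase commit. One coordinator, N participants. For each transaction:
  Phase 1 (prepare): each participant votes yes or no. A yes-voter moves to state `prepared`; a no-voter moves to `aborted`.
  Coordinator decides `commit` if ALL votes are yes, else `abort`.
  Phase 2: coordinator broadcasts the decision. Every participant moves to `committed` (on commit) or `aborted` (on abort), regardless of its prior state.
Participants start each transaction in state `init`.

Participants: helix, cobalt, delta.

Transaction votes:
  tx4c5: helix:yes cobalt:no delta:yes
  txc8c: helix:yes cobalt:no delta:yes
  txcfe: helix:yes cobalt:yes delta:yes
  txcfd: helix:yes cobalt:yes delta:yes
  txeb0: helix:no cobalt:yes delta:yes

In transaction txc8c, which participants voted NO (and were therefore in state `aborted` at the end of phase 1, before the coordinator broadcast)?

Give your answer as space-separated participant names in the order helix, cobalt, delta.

Answer: cobalt

Derivation:
Txn txc8c phase 1: helix yes -> prepared; cobalt no -> aborted; delta yes -> prepared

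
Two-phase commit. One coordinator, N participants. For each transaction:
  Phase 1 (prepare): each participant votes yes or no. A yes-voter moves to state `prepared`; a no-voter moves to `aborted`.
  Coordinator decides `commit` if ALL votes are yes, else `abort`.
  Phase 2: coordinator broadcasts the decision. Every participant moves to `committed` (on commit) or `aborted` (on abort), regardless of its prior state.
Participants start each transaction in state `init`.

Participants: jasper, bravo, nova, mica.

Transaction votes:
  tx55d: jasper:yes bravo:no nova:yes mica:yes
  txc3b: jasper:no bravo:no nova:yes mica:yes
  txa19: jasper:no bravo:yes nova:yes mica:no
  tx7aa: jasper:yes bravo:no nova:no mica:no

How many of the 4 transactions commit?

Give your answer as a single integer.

tx55d: no from bravo -> abort (commits=0)
txc3b: no from jasper, bravo -> abort (commits=0)
txa19: no from jasper, mica -> abort (commits=0)
tx7aa: no from bravo, nova, mica -> abort (commits=0)

Answer: 0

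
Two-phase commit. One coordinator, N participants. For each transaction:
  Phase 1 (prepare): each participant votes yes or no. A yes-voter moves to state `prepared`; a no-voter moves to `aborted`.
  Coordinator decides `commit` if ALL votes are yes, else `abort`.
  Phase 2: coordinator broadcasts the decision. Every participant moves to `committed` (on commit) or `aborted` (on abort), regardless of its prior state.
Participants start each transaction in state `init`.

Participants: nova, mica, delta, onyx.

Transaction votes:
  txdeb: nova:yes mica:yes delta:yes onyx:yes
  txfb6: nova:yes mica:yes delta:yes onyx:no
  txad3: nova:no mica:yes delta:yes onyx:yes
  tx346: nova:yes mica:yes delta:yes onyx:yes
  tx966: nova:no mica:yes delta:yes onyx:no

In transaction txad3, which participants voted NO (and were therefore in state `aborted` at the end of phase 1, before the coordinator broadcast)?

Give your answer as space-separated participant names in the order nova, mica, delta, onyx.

Txn txad3 phase 1: nova no -> aborted; mica yes -> prepared; delta yes -> prepared; onyx yes -> prepared

Answer: nova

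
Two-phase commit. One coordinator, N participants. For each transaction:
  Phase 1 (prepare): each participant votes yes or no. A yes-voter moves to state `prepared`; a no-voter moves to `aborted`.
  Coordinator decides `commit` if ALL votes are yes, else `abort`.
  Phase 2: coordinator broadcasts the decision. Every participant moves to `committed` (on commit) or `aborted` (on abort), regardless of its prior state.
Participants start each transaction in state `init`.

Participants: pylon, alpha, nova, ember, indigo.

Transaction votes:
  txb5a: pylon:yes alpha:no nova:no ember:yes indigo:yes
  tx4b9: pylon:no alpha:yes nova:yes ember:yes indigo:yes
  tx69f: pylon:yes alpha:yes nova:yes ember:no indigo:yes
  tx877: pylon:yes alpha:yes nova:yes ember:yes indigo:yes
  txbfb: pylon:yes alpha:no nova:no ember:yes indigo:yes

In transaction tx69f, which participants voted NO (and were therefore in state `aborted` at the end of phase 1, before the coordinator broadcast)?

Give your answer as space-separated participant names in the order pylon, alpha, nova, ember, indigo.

Txn tx69f phase 1: pylon yes -> prepared; alpha yes -> prepared; nova yes -> prepared; ember no -> aborted; indigo yes -> prepared

Answer: ember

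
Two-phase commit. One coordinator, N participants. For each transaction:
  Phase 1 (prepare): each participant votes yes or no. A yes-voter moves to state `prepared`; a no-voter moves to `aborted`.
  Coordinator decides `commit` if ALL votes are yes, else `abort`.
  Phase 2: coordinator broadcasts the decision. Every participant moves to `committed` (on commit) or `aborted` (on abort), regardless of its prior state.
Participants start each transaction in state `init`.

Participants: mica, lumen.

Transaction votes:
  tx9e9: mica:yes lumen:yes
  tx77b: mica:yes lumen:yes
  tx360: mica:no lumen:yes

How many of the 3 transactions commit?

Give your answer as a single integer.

tx9e9: all yes -> commit (commits=1)
tx77b: all yes -> commit (commits=2)
tx360: no from mica -> abort (commits=2)

Answer: 2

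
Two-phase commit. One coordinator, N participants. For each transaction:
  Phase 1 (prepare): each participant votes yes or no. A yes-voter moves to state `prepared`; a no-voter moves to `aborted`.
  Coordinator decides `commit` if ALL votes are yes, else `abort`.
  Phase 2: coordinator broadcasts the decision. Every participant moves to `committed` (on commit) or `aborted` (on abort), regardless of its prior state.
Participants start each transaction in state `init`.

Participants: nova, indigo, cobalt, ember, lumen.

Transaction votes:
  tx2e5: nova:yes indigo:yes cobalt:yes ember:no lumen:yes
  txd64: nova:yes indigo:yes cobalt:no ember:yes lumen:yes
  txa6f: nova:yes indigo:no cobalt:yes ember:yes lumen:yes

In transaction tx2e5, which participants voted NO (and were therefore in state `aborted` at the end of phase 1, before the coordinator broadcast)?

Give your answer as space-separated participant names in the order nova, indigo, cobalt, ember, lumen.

Txn tx2e5 phase 1: nova yes -> prepared; indigo yes -> prepared; cobalt yes -> prepared; ember no -> aborted; lumen yes -> prepared

Answer: ember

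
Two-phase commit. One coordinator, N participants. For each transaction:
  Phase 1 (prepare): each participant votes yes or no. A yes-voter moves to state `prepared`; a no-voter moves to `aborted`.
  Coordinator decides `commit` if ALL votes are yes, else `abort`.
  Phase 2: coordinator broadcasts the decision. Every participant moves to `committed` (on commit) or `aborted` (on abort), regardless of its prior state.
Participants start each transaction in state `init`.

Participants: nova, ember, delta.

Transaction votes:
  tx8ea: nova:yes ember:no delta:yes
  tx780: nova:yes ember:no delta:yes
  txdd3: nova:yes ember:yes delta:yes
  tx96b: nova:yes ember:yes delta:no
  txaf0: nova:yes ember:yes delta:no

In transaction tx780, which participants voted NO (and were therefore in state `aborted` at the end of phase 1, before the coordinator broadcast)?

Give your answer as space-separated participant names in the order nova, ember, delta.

Answer: ember

Derivation:
Txn tx780 phase 1: nova yes -> prepared; ember no -> aborted; delta yes -> prepared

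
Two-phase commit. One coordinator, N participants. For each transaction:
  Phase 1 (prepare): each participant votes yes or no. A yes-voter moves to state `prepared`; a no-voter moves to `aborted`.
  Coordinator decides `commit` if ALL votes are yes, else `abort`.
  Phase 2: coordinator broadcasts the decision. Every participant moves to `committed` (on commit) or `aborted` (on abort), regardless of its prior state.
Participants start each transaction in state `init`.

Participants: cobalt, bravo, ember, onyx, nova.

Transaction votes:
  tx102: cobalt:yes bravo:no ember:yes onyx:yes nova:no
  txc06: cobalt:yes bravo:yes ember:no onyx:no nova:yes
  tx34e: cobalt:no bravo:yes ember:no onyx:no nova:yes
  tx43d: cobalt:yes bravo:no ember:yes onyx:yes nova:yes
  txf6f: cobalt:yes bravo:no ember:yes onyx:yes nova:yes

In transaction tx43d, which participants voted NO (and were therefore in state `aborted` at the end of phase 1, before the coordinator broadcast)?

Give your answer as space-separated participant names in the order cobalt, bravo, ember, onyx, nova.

Txn tx43d phase 1: cobalt yes -> prepared; bravo no -> aborted; ember yes -> prepared; onyx yes -> prepared; nova yes -> prepared

Answer: bravo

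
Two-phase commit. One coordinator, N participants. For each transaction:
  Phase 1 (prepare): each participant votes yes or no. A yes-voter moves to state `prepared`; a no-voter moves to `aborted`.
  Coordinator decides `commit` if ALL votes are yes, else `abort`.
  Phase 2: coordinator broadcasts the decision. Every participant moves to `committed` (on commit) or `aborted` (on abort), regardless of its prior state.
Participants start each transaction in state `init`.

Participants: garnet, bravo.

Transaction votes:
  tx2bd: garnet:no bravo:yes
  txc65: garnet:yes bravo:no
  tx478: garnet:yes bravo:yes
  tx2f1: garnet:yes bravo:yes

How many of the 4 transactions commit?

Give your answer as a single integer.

Answer: 2

Derivation:
tx2bd: no from garnet -> abort (commits=0)
txc65: no from bravo -> abort (commits=0)
tx478: all yes -> commit (commits=1)
tx2f1: all yes -> commit (commits=2)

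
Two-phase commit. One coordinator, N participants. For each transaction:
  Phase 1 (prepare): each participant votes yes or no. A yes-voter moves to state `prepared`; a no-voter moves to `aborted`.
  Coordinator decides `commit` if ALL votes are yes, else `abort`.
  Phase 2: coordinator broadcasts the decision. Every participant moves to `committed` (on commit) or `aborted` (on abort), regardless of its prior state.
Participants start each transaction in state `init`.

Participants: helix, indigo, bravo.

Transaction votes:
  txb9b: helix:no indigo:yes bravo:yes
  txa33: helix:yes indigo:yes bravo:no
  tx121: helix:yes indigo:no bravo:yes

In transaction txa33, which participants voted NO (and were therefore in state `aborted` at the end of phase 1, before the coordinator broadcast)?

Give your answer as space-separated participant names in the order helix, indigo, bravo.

Txn txa33 phase 1: helix yes -> prepared; indigo yes -> prepared; bravo no -> aborted

Answer: bravo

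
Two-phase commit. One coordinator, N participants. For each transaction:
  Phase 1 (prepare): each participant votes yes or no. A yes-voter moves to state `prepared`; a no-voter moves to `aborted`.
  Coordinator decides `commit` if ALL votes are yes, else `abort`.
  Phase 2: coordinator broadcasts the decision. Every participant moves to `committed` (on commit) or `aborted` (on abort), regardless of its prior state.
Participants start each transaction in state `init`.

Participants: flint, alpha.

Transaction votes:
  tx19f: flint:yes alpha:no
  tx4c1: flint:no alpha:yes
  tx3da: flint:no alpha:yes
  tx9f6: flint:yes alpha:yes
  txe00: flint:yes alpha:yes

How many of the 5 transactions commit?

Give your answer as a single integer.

Answer: 2

Derivation:
tx19f: no from alpha -> abort (commits=0)
tx4c1: no from flint -> abort (commits=0)
tx3da: no from flint -> abort (commits=0)
tx9f6: all yes -> commit (commits=1)
txe00: all yes -> commit (commits=2)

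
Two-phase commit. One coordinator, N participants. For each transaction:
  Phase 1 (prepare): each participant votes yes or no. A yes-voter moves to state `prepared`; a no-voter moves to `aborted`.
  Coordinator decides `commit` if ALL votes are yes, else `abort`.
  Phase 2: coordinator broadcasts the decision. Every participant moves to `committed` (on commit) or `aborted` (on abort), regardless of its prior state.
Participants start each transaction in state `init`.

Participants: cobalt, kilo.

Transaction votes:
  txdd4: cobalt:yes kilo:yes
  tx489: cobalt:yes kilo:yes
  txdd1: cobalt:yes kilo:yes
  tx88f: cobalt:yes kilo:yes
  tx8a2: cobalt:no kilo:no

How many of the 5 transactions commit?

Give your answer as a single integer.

Answer: 4

Derivation:
txdd4: all yes -> commit (commits=1)
tx489: all yes -> commit (commits=2)
txdd1: all yes -> commit (commits=3)
tx88f: all yes -> commit (commits=4)
tx8a2: no from cobalt, kilo -> abort (commits=4)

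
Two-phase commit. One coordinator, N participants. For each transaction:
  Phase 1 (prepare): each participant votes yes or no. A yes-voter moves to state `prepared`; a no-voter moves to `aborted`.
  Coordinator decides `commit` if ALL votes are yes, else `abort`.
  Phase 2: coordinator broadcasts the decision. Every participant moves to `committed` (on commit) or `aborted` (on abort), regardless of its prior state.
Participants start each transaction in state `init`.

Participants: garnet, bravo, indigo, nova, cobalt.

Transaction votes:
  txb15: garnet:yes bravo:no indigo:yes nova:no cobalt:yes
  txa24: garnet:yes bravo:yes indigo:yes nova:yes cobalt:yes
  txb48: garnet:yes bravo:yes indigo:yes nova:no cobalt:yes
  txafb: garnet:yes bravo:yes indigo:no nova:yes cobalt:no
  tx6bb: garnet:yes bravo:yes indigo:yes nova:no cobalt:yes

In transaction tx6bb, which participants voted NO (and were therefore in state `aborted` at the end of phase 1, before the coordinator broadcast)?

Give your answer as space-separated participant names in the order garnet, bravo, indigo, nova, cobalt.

Txn tx6bb phase 1: garnet yes -> prepared; bravo yes -> prepared; indigo yes -> prepared; nova no -> aborted; cobalt yes -> prepared

Answer: nova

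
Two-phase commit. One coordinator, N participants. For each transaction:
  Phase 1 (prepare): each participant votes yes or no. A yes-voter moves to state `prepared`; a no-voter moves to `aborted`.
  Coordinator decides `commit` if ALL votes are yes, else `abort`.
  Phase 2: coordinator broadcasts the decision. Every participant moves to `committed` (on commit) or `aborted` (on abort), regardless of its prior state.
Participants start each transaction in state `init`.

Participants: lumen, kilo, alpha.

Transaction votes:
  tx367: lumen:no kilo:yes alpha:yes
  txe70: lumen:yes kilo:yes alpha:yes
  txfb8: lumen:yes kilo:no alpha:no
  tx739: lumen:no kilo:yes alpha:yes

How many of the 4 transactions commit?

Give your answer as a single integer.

Answer: 1

Derivation:
tx367: no from lumen -> abort (commits=0)
txe70: all yes -> commit (commits=1)
txfb8: no from kilo, alpha -> abort (commits=1)
tx739: no from lumen -> abort (commits=1)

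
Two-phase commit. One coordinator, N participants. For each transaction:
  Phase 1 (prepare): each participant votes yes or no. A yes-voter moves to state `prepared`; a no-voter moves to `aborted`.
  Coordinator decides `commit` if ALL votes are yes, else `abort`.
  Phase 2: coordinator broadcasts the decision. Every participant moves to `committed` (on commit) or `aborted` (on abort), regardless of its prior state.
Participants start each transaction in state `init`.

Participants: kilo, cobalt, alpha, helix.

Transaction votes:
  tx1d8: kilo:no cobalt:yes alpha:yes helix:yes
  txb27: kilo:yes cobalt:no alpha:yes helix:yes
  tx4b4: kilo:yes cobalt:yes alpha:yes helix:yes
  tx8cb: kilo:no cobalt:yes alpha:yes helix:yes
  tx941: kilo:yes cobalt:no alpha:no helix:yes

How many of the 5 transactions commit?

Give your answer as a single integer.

Answer: 1

Derivation:
tx1d8: no from kilo -> abort (commits=0)
txb27: no from cobalt -> abort (commits=0)
tx4b4: all yes -> commit (commits=1)
tx8cb: no from kilo -> abort (commits=1)
tx941: no from cobalt, alpha -> abort (commits=1)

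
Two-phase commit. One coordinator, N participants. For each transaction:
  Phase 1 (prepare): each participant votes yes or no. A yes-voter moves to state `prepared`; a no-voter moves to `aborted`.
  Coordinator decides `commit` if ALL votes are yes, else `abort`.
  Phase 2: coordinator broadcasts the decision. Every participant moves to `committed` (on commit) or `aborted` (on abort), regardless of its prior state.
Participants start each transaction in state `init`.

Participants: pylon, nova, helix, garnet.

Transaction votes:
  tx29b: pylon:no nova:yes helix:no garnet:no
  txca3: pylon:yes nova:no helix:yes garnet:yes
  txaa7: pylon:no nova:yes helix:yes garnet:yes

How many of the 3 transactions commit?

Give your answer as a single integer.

tx29b: no from pylon, helix, garnet -> abort (commits=0)
txca3: no from nova -> abort (commits=0)
txaa7: no from pylon -> abort (commits=0)

Answer: 0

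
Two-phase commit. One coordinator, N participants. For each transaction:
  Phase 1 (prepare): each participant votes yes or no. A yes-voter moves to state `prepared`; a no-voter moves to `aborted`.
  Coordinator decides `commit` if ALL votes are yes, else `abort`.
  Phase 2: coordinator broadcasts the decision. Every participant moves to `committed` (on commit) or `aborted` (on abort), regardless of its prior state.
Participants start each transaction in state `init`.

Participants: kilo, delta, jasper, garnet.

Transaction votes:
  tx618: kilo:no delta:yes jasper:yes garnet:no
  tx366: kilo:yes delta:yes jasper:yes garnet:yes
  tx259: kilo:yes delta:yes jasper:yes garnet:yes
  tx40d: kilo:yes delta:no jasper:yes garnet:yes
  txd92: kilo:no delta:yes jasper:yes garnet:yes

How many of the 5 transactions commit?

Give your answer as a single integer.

tx618: no from kilo, garnet -> abort (commits=0)
tx366: all yes -> commit (commits=1)
tx259: all yes -> commit (commits=2)
tx40d: no from delta -> abort (commits=2)
txd92: no from kilo -> abort (commits=2)

Answer: 2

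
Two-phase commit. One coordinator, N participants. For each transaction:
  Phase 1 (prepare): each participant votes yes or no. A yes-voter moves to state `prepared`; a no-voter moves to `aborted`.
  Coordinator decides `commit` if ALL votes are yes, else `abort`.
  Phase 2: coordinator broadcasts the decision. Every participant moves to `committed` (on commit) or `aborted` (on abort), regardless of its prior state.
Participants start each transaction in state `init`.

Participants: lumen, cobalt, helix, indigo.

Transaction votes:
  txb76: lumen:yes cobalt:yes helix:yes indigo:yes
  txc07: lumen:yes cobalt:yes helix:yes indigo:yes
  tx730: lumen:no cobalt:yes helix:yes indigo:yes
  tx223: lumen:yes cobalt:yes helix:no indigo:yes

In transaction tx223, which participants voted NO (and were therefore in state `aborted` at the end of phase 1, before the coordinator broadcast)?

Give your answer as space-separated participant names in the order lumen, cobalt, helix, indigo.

Answer: helix

Derivation:
Txn tx223 phase 1: lumen yes -> prepared; cobalt yes -> prepared; helix no -> aborted; indigo yes -> prepared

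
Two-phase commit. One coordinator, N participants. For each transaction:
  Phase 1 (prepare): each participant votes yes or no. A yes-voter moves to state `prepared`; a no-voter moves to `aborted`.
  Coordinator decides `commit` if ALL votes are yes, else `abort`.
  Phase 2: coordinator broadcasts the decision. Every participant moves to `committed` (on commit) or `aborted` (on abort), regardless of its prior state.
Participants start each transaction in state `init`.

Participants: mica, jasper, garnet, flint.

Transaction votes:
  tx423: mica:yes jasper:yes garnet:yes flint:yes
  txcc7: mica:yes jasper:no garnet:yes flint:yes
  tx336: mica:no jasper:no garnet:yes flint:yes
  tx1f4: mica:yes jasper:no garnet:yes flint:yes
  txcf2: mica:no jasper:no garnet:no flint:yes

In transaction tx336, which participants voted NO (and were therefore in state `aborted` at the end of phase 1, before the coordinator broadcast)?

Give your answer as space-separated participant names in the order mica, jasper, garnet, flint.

Txn tx336 phase 1: mica no -> aborted; jasper no -> aborted; garnet yes -> prepared; flint yes -> prepared

Answer: mica jasper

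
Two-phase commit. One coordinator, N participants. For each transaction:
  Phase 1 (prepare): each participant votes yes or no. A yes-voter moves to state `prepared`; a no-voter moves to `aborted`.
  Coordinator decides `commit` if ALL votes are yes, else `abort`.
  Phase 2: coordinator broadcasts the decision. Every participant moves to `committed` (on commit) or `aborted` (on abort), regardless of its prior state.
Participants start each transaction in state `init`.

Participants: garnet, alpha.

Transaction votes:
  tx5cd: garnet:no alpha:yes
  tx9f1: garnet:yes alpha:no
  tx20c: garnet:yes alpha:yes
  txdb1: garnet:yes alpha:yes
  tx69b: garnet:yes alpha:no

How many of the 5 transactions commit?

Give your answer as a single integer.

Answer: 2

Derivation:
tx5cd: no from garnet -> abort (commits=0)
tx9f1: no from alpha -> abort (commits=0)
tx20c: all yes -> commit (commits=1)
txdb1: all yes -> commit (commits=2)
tx69b: no from alpha -> abort (commits=2)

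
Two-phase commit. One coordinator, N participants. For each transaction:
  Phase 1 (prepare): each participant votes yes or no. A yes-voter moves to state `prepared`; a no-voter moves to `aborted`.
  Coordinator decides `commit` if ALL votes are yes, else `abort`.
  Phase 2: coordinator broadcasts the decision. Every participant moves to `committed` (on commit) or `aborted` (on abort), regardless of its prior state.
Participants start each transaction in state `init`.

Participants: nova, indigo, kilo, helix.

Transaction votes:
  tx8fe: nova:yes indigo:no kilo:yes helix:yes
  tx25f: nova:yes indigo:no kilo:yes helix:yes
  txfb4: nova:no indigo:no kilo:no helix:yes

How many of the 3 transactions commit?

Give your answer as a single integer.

Answer: 0

Derivation:
tx8fe: no from indigo -> abort (commits=0)
tx25f: no from indigo -> abort (commits=0)
txfb4: no from nova, indigo, kilo -> abort (commits=0)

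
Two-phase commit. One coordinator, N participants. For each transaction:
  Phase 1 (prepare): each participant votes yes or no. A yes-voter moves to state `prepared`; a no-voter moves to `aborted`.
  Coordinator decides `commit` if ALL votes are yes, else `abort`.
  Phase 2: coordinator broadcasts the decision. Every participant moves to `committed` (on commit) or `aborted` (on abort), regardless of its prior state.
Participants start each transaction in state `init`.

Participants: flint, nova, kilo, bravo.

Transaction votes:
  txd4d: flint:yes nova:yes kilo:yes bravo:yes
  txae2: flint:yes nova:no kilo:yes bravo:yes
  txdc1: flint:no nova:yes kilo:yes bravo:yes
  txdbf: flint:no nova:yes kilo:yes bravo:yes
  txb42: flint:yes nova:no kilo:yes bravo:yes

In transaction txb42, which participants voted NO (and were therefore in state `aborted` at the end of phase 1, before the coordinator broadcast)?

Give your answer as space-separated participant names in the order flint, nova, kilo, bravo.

Answer: nova

Derivation:
Txn txb42 phase 1: flint yes -> prepared; nova no -> aborted; kilo yes -> prepared; bravo yes -> prepared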